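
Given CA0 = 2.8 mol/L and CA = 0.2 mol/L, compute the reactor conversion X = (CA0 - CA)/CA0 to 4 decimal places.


X = (CA0 - CA) / CA0
X = (2.8 - 0.2) / 2.8
X = 2.6 / 2.8
X = 0.9286


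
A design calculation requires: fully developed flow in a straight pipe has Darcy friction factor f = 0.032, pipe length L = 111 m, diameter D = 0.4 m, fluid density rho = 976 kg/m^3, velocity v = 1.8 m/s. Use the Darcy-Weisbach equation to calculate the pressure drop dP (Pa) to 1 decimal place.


dP = f * (L/D) * (rho*v^2/2)
dP = 0.032 * (111/0.4) * (976*1.8^2/2)
L/D = 277.5
rho*v^2/2 = 976*3.24/2 = 1581.12
dP = 0.032 * 277.5 * 1581.12
dP = 14040.3 Pa


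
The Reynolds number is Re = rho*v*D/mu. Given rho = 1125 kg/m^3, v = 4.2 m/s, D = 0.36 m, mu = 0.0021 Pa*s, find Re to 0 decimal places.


Re = rho * v * D / mu
Re = 1125 * 4.2 * 0.36 / 0.0021
Re = 1701.0 / 0.0021
Re = 810000


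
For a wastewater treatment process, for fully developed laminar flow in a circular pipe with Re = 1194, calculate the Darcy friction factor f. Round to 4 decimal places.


f = 64 / Re
f = 64 / 1194
f = 0.0536


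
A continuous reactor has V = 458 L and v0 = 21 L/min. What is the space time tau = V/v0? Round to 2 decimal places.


tau = V / v0
tau = 458 / 21
tau = 21.81 min


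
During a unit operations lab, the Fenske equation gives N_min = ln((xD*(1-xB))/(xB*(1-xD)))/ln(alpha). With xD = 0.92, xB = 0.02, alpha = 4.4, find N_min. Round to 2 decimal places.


N_min = ln((xD*(1-xB))/(xB*(1-xD))) / ln(alpha)
Numerator inside ln: 0.9016 / 0.0016 = 563.5
ln(563.5) = 6.334167
ln(alpha) = ln(4.4) = 1.481605
N_min = 6.334167 / 1.481605 = 4.28


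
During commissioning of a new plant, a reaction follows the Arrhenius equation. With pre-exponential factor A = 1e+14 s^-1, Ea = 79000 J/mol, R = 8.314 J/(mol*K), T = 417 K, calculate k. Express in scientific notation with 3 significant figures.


k = A * exp(-Ea/(R*T))
k = 1e+14 * exp(-79000 / (8.314 * 417))
k = 1e+14 * exp(-22.786678)
k = 1.27e+04


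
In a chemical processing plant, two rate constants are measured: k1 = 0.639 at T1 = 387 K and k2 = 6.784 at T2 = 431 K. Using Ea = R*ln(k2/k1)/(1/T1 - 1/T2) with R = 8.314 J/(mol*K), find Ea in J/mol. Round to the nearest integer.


Ea = R * ln(k2/k1) / (1/T1 - 1/T2)
ln(k2/k1) = ln(6.784/0.639) = 2.3624177
1/T1 - 1/T2 = 1/387 - 1/431 = 0.000263793713
Ea = 8.314 * 2.3624177 / 0.000263793713
Ea = 74456 J/mol


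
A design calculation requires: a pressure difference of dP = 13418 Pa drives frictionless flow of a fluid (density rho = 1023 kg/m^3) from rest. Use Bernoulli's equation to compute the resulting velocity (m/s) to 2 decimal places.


v = sqrt(2*dP/rho)
v = sqrt(2*13418/1023)
v = sqrt(26.232649)
v = 5.12 m/s


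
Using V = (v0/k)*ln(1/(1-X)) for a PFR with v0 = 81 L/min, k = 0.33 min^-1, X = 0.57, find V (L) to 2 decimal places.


V = (v0/k) * ln(1/(1-X))
V = (81/0.33) * ln(1/(1-0.57))
V = 245.454545 * ln(2.325581)
V = 245.454545 * 0.84397
V = 207.16 L


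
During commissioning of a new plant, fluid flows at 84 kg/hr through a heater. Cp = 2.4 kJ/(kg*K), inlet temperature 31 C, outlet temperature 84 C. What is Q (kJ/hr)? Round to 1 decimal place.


Q = m_dot * Cp * (T2 - T1)
Q = 84 * 2.4 * (84 - 31)
Q = 84 * 2.4 * 53
Q = 10684.8 kJ/hr


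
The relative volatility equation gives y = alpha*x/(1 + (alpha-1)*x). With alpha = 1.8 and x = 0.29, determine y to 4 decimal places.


y = alpha*x / (1 + (alpha-1)*x)
y = 1.8*0.29 / (1 + (1.8-1)*0.29)
y = 0.522 / (1 + 0.232)
y = 0.522 / 1.232
y = 0.4237


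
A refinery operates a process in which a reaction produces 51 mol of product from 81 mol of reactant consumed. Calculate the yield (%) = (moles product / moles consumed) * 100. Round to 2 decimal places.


Yield = (moles product / moles consumed) * 100%
Yield = (51 / 81) * 100
Yield = 0.6296 * 100
Yield = 62.96%


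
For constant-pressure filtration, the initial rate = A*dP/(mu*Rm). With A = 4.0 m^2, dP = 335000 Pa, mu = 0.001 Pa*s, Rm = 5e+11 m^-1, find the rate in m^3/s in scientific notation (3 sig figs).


rate = A * dP / (mu * Rm)
rate = 4.0 * 335000 / (0.001 * 5e+11)
rate = 1340000.0 / 5.000e+08
rate = 2.68e-03 m^3/s


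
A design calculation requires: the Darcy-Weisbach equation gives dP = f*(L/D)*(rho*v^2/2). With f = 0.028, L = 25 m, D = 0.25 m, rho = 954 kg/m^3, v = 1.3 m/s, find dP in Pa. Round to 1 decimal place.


dP = f * (L/D) * (rho*v^2/2)
dP = 0.028 * (25/0.25) * (954*1.3^2/2)
L/D = 100.0
rho*v^2/2 = 954*1.69/2 = 806.13
dP = 0.028 * 100.0 * 806.13
dP = 2257.2 Pa


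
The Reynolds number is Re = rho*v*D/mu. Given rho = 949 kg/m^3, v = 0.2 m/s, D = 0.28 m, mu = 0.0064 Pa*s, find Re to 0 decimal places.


Re = rho * v * D / mu
Re = 949 * 0.2 * 0.28 / 0.0064
Re = 53.144 / 0.0064
Re = 8304


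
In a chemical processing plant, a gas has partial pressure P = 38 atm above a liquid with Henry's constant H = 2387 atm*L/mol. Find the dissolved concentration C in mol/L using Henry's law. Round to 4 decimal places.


C = P / H
C = 38 / 2387
C = 0.0159 mol/L


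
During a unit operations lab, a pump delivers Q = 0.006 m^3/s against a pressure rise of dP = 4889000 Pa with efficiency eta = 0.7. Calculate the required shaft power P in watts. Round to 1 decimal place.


P = Q * dP / eta
P = 0.006 * 4889000 / 0.7
P = 29334.0 / 0.7
P = 41905.7 W


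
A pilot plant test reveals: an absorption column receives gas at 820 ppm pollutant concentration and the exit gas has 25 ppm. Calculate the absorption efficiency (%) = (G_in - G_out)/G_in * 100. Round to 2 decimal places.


Efficiency = (G_in - G_out) / G_in * 100%
Efficiency = (820 - 25) / 820 * 100
Efficiency = 795 / 820 * 100
Efficiency = 96.95%


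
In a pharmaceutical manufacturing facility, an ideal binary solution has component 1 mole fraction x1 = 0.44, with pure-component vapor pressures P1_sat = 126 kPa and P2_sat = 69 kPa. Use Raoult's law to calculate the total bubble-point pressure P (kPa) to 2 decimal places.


P = x1*P1_sat + x2*P2_sat
x2 = 1 - x1 = 1 - 0.44 = 0.56
P = 0.44*126 + 0.56*69
P = 55.44 + 38.64
P = 94.08 kPa


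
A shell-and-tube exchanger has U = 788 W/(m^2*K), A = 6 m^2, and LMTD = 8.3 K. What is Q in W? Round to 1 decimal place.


Q = U * A * LMTD
Q = 788 * 6 * 8.3
Q = 39242.4 W


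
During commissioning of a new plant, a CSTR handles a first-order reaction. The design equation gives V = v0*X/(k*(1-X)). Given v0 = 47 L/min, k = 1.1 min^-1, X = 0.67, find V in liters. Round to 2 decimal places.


V = v0 * X / (k * (1 - X))
V = 47 * 0.67 / (1.1 * (1 - 0.67))
V = 31.49 / (1.1 * 0.33)
V = 31.49 / 0.363
V = 86.75 L


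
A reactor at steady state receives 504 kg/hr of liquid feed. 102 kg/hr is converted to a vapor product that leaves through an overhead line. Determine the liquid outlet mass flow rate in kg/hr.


Steady-state mass balance on the main outlet: F_out = F_in - F_removed
F_out = 504 - 102
F_out = 402 kg/hr


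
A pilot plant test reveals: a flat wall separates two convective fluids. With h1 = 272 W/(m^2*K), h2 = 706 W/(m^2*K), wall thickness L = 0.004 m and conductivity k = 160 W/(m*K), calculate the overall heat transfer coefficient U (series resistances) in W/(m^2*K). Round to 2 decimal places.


1/U = 1/h1 + L/k + 1/h2
1/U = 1/272 + 0.004/160 + 1/706
1/U = 0.0036764706 + 2.5e-05 + 0.0014164306
1/U = 0.0051179012
U = 195.39 W/(m^2*K)


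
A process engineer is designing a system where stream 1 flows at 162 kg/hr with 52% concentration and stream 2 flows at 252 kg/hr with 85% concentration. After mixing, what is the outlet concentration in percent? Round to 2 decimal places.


Mass balance on solute: F1*x1 + F2*x2 = F3*x3
F3 = F1 + F2 = 162 + 252 = 414 kg/hr
x3 = (F1*x1 + F2*x2)/F3
x3 = (162*0.52 + 252*0.85) / 414
x3 = 72.09%


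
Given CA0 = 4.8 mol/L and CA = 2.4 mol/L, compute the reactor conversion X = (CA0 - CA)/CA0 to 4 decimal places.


X = (CA0 - CA) / CA0
X = (4.8 - 2.4) / 4.8
X = 2.4 / 4.8
X = 0.5000


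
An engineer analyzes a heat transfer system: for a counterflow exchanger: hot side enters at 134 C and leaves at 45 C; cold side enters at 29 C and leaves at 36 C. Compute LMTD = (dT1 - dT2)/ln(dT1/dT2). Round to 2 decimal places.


dT1 = Th_in - Tc_out = 134 - 36 = 98
dT2 = Th_out - Tc_in = 45 - 29 = 16
LMTD = (dT1 - dT2) / ln(dT1/dT2)
LMTD = (98 - 16) / ln(98/16)
LMTD = 45.24 K


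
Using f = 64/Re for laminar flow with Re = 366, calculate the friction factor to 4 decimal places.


f = 64 / Re
f = 64 / 366
f = 0.1749


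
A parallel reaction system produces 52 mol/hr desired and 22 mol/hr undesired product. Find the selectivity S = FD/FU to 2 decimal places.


S = desired product rate / undesired product rate
S = 52 / 22
S = 2.36


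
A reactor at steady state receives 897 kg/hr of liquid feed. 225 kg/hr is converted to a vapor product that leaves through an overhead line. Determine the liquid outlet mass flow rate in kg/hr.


Steady-state mass balance on the main outlet: F_out = F_in - F_removed
F_out = 897 - 225
F_out = 672 kg/hr


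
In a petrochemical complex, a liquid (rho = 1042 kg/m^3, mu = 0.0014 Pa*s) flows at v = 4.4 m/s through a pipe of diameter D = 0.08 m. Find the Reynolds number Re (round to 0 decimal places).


Re = rho * v * D / mu
Re = 1042 * 4.4 * 0.08 / 0.0014
Re = 366.784 / 0.0014
Re = 261989


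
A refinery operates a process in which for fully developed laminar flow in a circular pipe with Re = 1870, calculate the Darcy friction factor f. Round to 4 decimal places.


f = 64 / Re
f = 64 / 1870
f = 0.0342


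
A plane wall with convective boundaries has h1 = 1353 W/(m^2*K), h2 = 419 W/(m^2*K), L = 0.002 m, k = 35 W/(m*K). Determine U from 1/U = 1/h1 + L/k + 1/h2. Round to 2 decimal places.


1/U = 1/h1 + L/k + 1/h2
1/U = 1/1353 + 0.002/35 + 1/419
1/U = 0.0007390983 + 5.71429e-05 + 0.0023866348
1/U = 0.003182876
U = 314.18 W/(m^2*K)


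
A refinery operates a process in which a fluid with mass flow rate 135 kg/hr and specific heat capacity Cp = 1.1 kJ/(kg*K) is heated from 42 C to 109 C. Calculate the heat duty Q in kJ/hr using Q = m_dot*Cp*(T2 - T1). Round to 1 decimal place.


Q = m_dot * Cp * (T2 - T1)
Q = 135 * 1.1 * (109 - 42)
Q = 135 * 1.1 * 67
Q = 9949.5 kJ/hr


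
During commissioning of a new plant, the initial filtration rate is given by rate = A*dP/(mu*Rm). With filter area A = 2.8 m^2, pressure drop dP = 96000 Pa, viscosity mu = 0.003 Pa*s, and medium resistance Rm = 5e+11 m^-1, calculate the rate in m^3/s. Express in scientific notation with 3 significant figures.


rate = A * dP / (mu * Rm)
rate = 2.8 * 96000 / (0.003 * 5e+11)
rate = 268800.0 / 1.500e+09
rate = 1.79e-04 m^3/s


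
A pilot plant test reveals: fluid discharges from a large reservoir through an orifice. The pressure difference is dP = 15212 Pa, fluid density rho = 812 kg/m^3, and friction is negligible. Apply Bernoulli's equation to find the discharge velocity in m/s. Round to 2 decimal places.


v = sqrt(2*dP/rho)
v = sqrt(2*15212/812)
v = sqrt(37.46798)
v = 6.12 m/s


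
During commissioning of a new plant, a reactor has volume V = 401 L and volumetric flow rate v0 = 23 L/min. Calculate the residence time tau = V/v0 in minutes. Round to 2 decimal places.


tau = V / v0
tau = 401 / 23
tau = 17.43 min


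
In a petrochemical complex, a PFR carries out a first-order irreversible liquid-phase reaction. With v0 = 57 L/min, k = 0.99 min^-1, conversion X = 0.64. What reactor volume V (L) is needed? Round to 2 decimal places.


V = (v0/k) * ln(1/(1-X))
V = (57/0.99) * ln(1/(1-0.64))
V = 57.575758 * ln(2.777778)
V = 57.575758 * 1.021651
V = 58.82 L


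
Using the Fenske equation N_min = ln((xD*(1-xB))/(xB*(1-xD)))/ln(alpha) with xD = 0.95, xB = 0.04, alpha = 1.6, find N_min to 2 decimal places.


N_min = ln((xD*(1-xB))/(xB*(1-xD))) / ln(alpha)
Numerator inside ln: 0.912 / 0.002 = 456.0
ln(456.0) = 6.122493
ln(alpha) = ln(1.6) = 0.470004
N_min = 6.122493 / 0.470004 = 13.03


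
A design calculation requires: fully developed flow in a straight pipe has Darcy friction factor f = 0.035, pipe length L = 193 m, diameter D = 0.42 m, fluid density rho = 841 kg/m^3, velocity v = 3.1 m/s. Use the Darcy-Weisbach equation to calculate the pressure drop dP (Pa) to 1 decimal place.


dP = f * (L/D) * (rho*v^2/2)
dP = 0.035 * (193/0.42) * (841*3.1^2/2)
L/D = 459.52380952
rho*v^2/2 = 841*9.61/2 = 4041.005
dP = 0.035 * 459.52380952 * 4041.005
dP = 64992.8 Pa


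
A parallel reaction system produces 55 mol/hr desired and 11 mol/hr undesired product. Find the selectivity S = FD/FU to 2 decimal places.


S = desired product rate / undesired product rate
S = 55 / 11
S = 5.00


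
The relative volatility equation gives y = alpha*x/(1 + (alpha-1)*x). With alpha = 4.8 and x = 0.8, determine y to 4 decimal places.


y = alpha*x / (1 + (alpha-1)*x)
y = 4.8*0.8 / (1 + (4.8-1)*0.8)
y = 3.84 / (1 + 3.04)
y = 3.84 / 4.04
y = 0.9505


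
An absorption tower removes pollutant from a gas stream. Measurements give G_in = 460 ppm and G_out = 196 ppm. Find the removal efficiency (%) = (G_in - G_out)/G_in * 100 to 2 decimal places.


Efficiency = (G_in - G_out) / G_in * 100%
Efficiency = (460 - 196) / 460 * 100
Efficiency = 264 / 460 * 100
Efficiency = 57.39%


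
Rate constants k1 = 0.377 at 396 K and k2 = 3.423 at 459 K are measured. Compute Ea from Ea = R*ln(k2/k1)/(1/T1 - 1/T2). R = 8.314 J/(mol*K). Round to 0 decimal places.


Ea = R * ln(k2/k1) / (1/T1 - 1/T2)
ln(k2/k1) = ln(3.423/0.377) = 2.2060275
1/T1 - 1/T2 = 1/396 - 1/459 = 0.000346603288
Ea = 8.314 * 2.2060275 / 0.000346603288
Ea = 52916 J/mol


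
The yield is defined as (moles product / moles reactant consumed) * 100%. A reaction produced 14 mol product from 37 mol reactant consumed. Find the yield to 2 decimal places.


Yield = (moles product / moles consumed) * 100%
Yield = (14 / 37) * 100
Yield = 0.3784 * 100
Yield = 37.84%


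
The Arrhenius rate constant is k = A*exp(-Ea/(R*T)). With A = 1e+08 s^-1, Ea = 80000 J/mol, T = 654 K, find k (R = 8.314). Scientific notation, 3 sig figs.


k = A * exp(-Ea/(R*T))
k = 1e+08 * exp(-80000 / (8.314 * 654))
k = 1e+08 * exp(-14.713033)
k = 4.08e+01


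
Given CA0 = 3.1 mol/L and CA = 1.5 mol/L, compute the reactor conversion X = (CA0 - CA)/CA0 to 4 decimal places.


X = (CA0 - CA) / CA0
X = (3.1 - 1.5) / 3.1
X = 1.6 / 3.1
X = 0.5161


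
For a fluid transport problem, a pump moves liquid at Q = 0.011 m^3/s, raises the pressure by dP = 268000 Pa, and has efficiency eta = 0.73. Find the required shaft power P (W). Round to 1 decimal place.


P = Q * dP / eta
P = 0.011 * 268000 / 0.73
P = 2948.0 / 0.73
P = 4038.4 W


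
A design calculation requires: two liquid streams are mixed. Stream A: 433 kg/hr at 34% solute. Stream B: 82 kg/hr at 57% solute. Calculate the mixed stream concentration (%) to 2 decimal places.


Mass balance on solute: F1*x1 + F2*x2 = F3*x3
F3 = F1 + F2 = 433 + 82 = 515 kg/hr
x3 = (F1*x1 + F2*x2)/F3
x3 = (433*0.34 + 82*0.57) / 515
x3 = 37.66%


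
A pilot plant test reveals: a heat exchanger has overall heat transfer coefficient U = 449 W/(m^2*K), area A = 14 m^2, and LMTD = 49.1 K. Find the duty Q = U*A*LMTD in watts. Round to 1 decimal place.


Q = U * A * LMTD
Q = 449 * 14 * 49.1
Q = 308642.6 W


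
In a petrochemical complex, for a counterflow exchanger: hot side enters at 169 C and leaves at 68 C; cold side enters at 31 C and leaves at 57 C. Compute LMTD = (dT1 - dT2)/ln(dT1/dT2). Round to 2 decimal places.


dT1 = Th_in - Tc_out = 169 - 57 = 112
dT2 = Th_out - Tc_in = 68 - 31 = 37
LMTD = (dT1 - dT2) / ln(dT1/dT2)
LMTD = (112 - 37) / ln(112/37)
LMTD = 67.72 K


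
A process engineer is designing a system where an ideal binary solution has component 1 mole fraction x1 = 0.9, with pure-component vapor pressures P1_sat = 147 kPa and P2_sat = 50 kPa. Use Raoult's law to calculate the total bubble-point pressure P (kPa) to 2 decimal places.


P = x1*P1_sat + x2*P2_sat
x2 = 1 - x1 = 1 - 0.9 = 0.1
P = 0.9*147 + 0.1*50
P = 132.3 + 5.0
P = 137.30 kPa


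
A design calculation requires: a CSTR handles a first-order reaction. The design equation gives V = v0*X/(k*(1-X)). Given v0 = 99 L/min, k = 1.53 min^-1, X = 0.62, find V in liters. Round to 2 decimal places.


V = v0 * X / (k * (1 - X))
V = 99 * 0.62 / (1.53 * (1 - 0.62))
V = 61.38 / (1.53 * 0.38)
V = 61.38 / 0.5814
V = 105.57 L


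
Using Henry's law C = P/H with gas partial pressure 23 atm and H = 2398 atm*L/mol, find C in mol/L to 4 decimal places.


C = P / H
C = 23 / 2398
C = 0.0096 mol/L


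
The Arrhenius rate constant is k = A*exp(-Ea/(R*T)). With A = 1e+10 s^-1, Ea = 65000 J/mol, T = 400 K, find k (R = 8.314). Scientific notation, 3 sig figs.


k = A * exp(-Ea/(R*T))
k = 1e+10 * exp(-65000 / (8.314 * 400))
k = 1e+10 * exp(-19.545345)
k = 3.25e+01


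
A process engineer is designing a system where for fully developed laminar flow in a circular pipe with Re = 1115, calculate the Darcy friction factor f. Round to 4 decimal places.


f = 64 / Re
f = 64 / 1115
f = 0.0574


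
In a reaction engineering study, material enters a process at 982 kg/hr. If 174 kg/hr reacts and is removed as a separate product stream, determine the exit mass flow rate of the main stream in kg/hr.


Steady-state mass balance on the main outlet: F_out = F_in - F_removed
F_out = 982 - 174
F_out = 808 kg/hr


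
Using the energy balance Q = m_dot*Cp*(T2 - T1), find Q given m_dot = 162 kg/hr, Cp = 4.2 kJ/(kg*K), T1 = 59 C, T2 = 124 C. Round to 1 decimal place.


Q = m_dot * Cp * (T2 - T1)
Q = 162 * 4.2 * (124 - 59)
Q = 162 * 4.2 * 65
Q = 44226.0 kJ/hr


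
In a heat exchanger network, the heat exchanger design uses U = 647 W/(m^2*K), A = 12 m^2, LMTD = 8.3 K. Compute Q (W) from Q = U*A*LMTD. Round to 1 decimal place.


Q = U * A * LMTD
Q = 647 * 12 * 8.3
Q = 64441.2 W


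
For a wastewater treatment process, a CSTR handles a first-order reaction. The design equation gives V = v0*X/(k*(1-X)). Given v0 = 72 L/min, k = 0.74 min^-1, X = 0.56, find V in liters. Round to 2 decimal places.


V = v0 * X / (k * (1 - X))
V = 72 * 0.56 / (0.74 * (1 - 0.56))
V = 40.32 / (0.74 * 0.44)
V = 40.32 / 0.3256
V = 123.83 L


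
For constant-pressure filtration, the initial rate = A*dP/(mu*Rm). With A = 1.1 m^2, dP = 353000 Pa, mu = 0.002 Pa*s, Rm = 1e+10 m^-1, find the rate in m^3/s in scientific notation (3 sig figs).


rate = A * dP / (mu * Rm)
rate = 1.1 * 353000 / (0.002 * 1e+10)
rate = 388300.0 / 2.000e+07
rate = 1.94e-02 m^3/s


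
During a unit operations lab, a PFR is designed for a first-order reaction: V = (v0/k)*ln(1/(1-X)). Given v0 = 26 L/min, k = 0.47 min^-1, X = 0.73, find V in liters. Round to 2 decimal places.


V = (v0/k) * ln(1/(1-X))
V = (26/0.47) * ln(1/(1-0.73))
V = 55.319149 * ln(3.703704)
V = 55.319149 * 1.309333
V = 72.43 L


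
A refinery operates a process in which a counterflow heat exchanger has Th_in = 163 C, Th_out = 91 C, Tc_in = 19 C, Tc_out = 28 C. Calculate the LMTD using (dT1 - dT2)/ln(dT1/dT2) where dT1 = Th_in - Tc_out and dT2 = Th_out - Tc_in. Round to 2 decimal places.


dT1 = Th_in - Tc_out = 163 - 28 = 135
dT2 = Th_out - Tc_in = 91 - 19 = 72
LMTD = (dT1 - dT2) / ln(dT1/dT2)
LMTD = (135 - 72) / ln(135/72)
LMTD = 100.22 K


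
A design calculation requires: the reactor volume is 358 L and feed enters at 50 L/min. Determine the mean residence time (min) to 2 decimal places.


tau = V / v0
tau = 358 / 50
tau = 7.16 min


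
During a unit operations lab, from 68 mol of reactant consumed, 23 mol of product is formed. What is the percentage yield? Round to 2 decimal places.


Yield = (moles product / moles consumed) * 100%
Yield = (23 / 68) * 100
Yield = 0.3382 * 100
Yield = 33.82%


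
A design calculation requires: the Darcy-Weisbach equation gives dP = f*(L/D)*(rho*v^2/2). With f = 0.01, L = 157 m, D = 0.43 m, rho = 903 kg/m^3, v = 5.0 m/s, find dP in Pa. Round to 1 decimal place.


dP = f * (L/D) * (rho*v^2/2)
dP = 0.01 * (157/0.43) * (903*5.0^2/2)
L/D = 365.11627907
rho*v^2/2 = 903*25.0/2 = 11287.5
dP = 0.01 * 365.11627907 * 11287.5
dP = 41212.5 Pa


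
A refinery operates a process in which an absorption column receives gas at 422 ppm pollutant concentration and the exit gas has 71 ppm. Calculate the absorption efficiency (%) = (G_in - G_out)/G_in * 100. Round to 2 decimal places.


Efficiency = (G_in - G_out) / G_in * 100%
Efficiency = (422 - 71) / 422 * 100
Efficiency = 351 / 422 * 100
Efficiency = 83.18%


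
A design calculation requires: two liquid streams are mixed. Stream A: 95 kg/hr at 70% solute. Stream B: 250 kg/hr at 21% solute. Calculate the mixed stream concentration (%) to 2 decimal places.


Mass balance on solute: F1*x1 + F2*x2 = F3*x3
F3 = F1 + F2 = 95 + 250 = 345 kg/hr
x3 = (F1*x1 + F2*x2)/F3
x3 = (95*0.7 + 250*0.21) / 345
x3 = 34.49%


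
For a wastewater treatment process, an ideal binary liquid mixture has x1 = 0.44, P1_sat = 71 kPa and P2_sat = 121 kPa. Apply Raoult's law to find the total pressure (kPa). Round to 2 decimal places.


P = x1*P1_sat + x2*P2_sat
x2 = 1 - x1 = 1 - 0.44 = 0.56
P = 0.44*71 + 0.56*121
P = 31.24 + 67.76
P = 99.00 kPa


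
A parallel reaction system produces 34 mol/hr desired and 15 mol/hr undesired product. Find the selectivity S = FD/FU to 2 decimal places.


S = desired product rate / undesired product rate
S = 34 / 15
S = 2.27


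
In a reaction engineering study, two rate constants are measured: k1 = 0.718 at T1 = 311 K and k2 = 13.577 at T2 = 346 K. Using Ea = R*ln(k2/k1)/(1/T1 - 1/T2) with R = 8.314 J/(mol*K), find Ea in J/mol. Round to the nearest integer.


Ea = R * ln(k2/k1) / (1/T1 - 1/T2)
ln(k2/k1) = ln(13.577/0.718) = 2.9396629
1/T1 - 1/T2 = 1/311 - 1/346 = 0.000325260673
Ea = 8.314 * 2.9396629 / 0.000325260673
Ea = 75141 J/mol


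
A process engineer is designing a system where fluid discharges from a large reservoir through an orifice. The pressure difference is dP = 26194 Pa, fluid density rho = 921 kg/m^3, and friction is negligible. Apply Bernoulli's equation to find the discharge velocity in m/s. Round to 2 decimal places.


v = sqrt(2*dP/rho)
v = sqrt(2*26194/921)
v = sqrt(56.88165)
v = 7.54 m/s


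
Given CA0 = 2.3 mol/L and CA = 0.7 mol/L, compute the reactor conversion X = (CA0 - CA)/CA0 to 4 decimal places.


X = (CA0 - CA) / CA0
X = (2.3 - 0.7) / 2.3
X = 1.6 / 2.3
X = 0.6957


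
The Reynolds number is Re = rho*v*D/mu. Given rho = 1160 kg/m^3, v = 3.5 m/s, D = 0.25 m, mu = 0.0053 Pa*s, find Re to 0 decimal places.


Re = rho * v * D / mu
Re = 1160 * 3.5 * 0.25 / 0.0053
Re = 1015.0 / 0.0053
Re = 191509


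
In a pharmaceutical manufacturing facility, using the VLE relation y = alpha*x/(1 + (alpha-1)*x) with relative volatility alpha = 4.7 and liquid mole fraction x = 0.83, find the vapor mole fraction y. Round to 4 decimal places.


y = alpha*x / (1 + (alpha-1)*x)
y = 4.7*0.83 / (1 + (4.7-1)*0.83)
y = 3.901 / (1 + 3.071)
y = 3.901 / 4.071
y = 0.9582


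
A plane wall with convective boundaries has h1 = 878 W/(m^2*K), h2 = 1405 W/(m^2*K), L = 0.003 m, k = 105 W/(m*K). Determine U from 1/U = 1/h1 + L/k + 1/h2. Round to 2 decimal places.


1/U = 1/h1 + L/k + 1/h2
1/U = 1/878 + 0.003/105 + 1/1405
1/U = 0.0011389522 + 2.85714e-05 + 0.0007117438
1/U = 0.0018792674
U = 532.12 W/(m^2*K)


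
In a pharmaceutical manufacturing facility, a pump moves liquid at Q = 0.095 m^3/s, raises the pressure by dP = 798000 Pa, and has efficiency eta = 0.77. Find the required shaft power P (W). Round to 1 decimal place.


P = Q * dP / eta
P = 0.095 * 798000 / 0.77
P = 75810.0 / 0.77
P = 98454.5 W


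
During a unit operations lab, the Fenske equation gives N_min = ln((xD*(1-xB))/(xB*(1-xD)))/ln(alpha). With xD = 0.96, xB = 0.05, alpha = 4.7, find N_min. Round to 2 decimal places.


N_min = ln((xD*(1-xB))/(xB*(1-xD))) / ln(alpha)
Numerator inside ln: 0.912 / 0.002 = 456.0
ln(456.0) = 6.122493
ln(alpha) = ln(4.7) = 1.547563
N_min = 6.122493 / 1.547563 = 3.96


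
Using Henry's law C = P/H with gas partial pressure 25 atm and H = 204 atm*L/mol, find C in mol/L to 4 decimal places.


C = P / H
C = 25 / 204
C = 0.1225 mol/L


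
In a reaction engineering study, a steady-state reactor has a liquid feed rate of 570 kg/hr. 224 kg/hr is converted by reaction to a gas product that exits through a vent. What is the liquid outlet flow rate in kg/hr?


Steady-state mass balance on the main outlet: F_out = F_in - F_removed
F_out = 570 - 224
F_out = 346 kg/hr


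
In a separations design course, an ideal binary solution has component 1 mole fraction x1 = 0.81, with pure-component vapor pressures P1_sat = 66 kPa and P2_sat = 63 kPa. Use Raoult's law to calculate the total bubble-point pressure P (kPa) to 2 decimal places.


P = x1*P1_sat + x2*P2_sat
x2 = 1 - x1 = 1 - 0.81 = 0.19
P = 0.81*66 + 0.19*63
P = 53.46 + 11.97
P = 65.43 kPa


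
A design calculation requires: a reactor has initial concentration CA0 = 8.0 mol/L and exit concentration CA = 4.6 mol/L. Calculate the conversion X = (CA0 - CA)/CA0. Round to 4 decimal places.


X = (CA0 - CA) / CA0
X = (8.0 - 4.6) / 8.0
X = 3.4 / 8.0
X = 0.4250


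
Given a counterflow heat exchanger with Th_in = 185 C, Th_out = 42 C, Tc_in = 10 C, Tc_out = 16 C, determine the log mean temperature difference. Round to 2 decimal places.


dT1 = Th_in - Tc_out = 185 - 16 = 169
dT2 = Th_out - Tc_in = 42 - 10 = 32
LMTD = (dT1 - dT2) / ln(dT1/dT2)
LMTD = (169 - 32) / ln(169/32)
LMTD = 82.32 K


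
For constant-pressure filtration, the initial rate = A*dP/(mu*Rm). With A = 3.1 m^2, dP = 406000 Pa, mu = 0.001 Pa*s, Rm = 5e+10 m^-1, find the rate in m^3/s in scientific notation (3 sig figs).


rate = A * dP / (mu * Rm)
rate = 3.1 * 406000 / (0.001 * 5e+10)
rate = 1258600.0 / 5.000e+07
rate = 2.52e-02 m^3/s


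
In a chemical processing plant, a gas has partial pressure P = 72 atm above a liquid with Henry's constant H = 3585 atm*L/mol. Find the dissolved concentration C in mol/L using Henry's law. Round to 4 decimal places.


C = P / H
C = 72 / 3585
C = 0.0201 mol/L


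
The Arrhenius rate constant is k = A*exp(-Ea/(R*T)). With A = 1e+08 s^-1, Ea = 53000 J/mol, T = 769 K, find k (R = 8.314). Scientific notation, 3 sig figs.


k = A * exp(-Ea/(R*T))
k = 1e+08 * exp(-53000 / (8.314 * 769))
k = 1e+08 * exp(-8.289713)
k = 2.51e+04


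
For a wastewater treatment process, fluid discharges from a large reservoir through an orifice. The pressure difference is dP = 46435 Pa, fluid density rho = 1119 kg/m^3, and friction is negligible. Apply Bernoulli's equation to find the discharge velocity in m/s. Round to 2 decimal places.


v = sqrt(2*dP/rho)
v = sqrt(2*46435/1119)
v = sqrt(82.993744)
v = 9.11 m/s


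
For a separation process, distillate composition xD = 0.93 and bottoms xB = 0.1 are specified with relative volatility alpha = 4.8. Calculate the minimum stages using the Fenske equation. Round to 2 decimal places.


N_min = ln((xD*(1-xB))/(xB*(1-xD))) / ln(alpha)
Numerator inside ln: 0.837 / 0.007 = 119.571429
ln(119.571429) = 4.783914
ln(alpha) = ln(4.8) = 1.568616
N_min = 4.783914 / 1.568616 = 3.05


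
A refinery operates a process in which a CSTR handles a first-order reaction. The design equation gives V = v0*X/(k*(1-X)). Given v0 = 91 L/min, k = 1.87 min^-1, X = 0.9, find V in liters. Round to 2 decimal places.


V = v0 * X / (k * (1 - X))
V = 91 * 0.9 / (1.87 * (1 - 0.9))
V = 81.9 / (1.87 * 0.1)
V = 81.9 / 0.187
V = 437.97 L


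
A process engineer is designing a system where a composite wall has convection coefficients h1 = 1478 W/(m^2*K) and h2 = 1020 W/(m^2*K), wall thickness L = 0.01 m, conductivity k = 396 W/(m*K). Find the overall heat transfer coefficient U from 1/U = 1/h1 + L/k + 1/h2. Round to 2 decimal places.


1/U = 1/h1 + L/k + 1/h2
1/U = 1/1478 + 0.01/396 + 1/1020
1/U = 0.00067659 + 2.52525e-05 + 0.0009803922
1/U = 0.0016822347
U = 594.45 W/(m^2*K)


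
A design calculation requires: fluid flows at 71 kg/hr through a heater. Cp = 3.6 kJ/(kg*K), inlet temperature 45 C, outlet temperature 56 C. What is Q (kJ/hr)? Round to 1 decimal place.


Q = m_dot * Cp * (T2 - T1)
Q = 71 * 3.6 * (56 - 45)
Q = 71 * 3.6 * 11
Q = 2811.6 kJ/hr


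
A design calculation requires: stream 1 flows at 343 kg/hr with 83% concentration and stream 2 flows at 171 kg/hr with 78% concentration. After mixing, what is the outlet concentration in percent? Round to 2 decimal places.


Mass balance on solute: F1*x1 + F2*x2 = F3*x3
F3 = F1 + F2 = 343 + 171 = 514 kg/hr
x3 = (F1*x1 + F2*x2)/F3
x3 = (343*0.83 + 171*0.78) / 514
x3 = 81.34%


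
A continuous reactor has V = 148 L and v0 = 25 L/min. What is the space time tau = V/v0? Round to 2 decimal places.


tau = V / v0
tau = 148 / 25
tau = 5.92 min


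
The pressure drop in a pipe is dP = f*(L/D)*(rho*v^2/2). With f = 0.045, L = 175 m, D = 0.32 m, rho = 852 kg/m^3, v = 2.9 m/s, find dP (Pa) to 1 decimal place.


dP = f * (L/D) * (rho*v^2/2)
dP = 0.045 * (175/0.32) * (852*2.9^2/2)
L/D = 546.875
rho*v^2/2 = 852*8.41/2 = 3582.66
dP = 0.045 * 546.875 * 3582.66
dP = 88167.0 Pa


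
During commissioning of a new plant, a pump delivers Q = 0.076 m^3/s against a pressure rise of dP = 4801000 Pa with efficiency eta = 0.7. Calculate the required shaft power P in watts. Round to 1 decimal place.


P = Q * dP / eta
P = 0.076 * 4801000 / 0.7
P = 364876.0 / 0.7
P = 521251.4 W


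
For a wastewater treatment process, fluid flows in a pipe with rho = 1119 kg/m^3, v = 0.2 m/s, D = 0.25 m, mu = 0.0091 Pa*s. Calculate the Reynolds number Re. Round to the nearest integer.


Re = rho * v * D / mu
Re = 1119 * 0.2 * 0.25 / 0.0091
Re = 55.95 / 0.0091
Re = 6148


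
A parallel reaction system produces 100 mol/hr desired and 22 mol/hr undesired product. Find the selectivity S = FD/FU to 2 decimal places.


S = desired product rate / undesired product rate
S = 100 / 22
S = 4.55


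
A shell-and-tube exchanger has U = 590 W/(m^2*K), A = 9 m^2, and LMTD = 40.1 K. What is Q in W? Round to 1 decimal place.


Q = U * A * LMTD
Q = 590 * 9 * 40.1
Q = 212931.0 W


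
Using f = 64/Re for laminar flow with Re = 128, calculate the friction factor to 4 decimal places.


f = 64 / Re
f = 64 / 128
f = 0.5000


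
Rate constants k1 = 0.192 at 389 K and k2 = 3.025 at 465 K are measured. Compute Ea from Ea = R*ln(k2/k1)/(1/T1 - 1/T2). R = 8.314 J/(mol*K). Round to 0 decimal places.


Ea = R * ln(k2/k1) / (1/T1 - 1/T2)
ln(k2/k1) = ln(3.025/0.192) = 2.757171
1/T1 - 1/T2 = 1/389 - 1/465 = 0.000420156453
Ea = 8.314 * 2.757171 / 0.000420156453
Ea = 54559 J/mol


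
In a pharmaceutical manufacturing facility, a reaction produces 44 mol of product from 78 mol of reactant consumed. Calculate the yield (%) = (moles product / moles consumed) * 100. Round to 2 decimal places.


Yield = (moles product / moles consumed) * 100%
Yield = (44 / 78) * 100
Yield = 0.5641 * 100
Yield = 56.41%


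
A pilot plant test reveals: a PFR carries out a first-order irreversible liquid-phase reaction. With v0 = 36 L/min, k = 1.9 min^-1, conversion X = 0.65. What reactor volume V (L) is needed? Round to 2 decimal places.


V = (v0/k) * ln(1/(1-X))
V = (36/1.9) * ln(1/(1-0.65))
V = 18.947368 * ln(2.857143)
V = 18.947368 * 1.049822
V = 19.89 L


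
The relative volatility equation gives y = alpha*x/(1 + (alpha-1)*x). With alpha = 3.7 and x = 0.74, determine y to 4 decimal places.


y = alpha*x / (1 + (alpha-1)*x)
y = 3.7*0.74 / (1 + (3.7-1)*0.74)
y = 2.738 / (1 + 1.998)
y = 2.738 / 2.998
y = 0.9133


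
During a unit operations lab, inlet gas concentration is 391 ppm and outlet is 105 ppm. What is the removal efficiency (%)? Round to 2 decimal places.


Efficiency = (G_in - G_out) / G_in * 100%
Efficiency = (391 - 105) / 391 * 100
Efficiency = 286 / 391 * 100
Efficiency = 73.15%


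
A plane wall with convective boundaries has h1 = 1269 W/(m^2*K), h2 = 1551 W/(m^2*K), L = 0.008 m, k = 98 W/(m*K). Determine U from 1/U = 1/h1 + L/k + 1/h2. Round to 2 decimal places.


1/U = 1/h1 + L/k + 1/h2
1/U = 1/1269 + 0.008/98 + 1/1551
1/U = 0.0007880221 + 8.16327e-05 + 0.0006447453
1/U = 0.0015144001
U = 660.33 W/(m^2*K)


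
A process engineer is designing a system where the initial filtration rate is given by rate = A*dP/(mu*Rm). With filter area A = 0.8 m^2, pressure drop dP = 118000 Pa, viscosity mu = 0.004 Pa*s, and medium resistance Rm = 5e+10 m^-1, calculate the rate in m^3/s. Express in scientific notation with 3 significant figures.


rate = A * dP / (mu * Rm)
rate = 0.8 * 118000 / (0.004 * 5e+10)
rate = 94400.0 / 2.000e+08
rate = 4.72e-04 m^3/s


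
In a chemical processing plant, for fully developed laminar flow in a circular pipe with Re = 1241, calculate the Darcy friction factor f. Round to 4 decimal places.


f = 64 / Re
f = 64 / 1241
f = 0.0516


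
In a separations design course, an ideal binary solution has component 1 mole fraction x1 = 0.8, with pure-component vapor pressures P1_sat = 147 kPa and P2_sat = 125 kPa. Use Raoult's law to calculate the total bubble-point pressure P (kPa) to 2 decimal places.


P = x1*P1_sat + x2*P2_sat
x2 = 1 - x1 = 1 - 0.8 = 0.2
P = 0.8*147 + 0.2*125
P = 117.6 + 25.0
P = 142.60 kPa


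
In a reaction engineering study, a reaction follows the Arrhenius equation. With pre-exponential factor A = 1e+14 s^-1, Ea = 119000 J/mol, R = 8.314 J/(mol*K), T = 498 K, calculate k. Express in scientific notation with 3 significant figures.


k = A * exp(-Ea/(R*T))
k = 1e+14 * exp(-119000 / (8.314 * 498))
k = 1e+14 * exp(-28.741379)
k = 3.29e+01


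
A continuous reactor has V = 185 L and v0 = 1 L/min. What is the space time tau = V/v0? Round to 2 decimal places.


tau = V / v0
tau = 185 / 1
tau = 185.00 min


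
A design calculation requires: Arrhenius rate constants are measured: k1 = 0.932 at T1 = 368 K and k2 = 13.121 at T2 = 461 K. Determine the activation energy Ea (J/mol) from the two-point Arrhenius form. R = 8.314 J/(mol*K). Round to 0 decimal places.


Ea = R * ln(k2/k1) / (1/T1 - 1/T2)
ln(k2/k1) = ln(13.121/0.932) = 2.6446365
1/T1 - 1/T2 = 1/368 - 1/461 = 0.000548193907
Ea = 8.314 * 2.6446365 / 0.000548193907
Ea = 40109 J/mol


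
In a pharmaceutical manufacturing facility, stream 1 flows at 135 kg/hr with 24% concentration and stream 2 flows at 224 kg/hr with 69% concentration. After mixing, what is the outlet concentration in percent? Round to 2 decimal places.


Mass balance on solute: F1*x1 + F2*x2 = F3*x3
F3 = F1 + F2 = 135 + 224 = 359 kg/hr
x3 = (F1*x1 + F2*x2)/F3
x3 = (135*0.24 + 224*0.69) / 359
x3 = 52.08%


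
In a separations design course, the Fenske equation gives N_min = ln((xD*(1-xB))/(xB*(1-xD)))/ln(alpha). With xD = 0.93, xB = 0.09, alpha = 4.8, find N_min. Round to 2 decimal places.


N_min = ln((xD*(1-xB))/(xB*(1-xD))) / ln(alpha)
Numerator inside ln: 0.8463 / 0.0063 = 134.333333
ln(134.333333) = 4.900324
ln(alpha) = ln(4.8) = 1.568616
N_min = 4.900324 / 1.568616 = 3.12


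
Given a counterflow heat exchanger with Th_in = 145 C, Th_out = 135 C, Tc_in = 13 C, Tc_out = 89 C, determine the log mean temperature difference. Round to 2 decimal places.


dT1 = Th_in - Tc_out = 145 - 89 = 56
dT2 = Th_out - Tc_in = 135 - 13 = 122
LMTD = (dT1 - dT2) / ln(dT1/dT2)
LMTD = (56 - 122) / ln(56/122)
LMTD = 84.76 K


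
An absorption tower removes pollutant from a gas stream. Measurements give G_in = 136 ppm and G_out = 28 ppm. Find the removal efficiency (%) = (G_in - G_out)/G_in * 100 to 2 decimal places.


Efficiency = (G_in - G_out) / G_in * 100%
Efficiency = (136 - 28) / 136 * 100
Efficiency = 108 / 136 * 100
Efficiency = 79.41%


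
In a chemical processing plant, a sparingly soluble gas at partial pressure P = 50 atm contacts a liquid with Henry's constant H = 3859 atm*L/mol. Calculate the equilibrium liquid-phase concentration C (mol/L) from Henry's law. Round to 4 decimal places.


C = P / H
C = 50 / 3859
C = 0.0130 mol/L


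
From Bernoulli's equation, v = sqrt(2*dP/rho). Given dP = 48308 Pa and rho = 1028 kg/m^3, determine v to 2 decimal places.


v = sqrt(2*dP/rho)
v = sqrt(2*48308/1028)
v = sqrt(93.984436)
v = 9.69 m/s


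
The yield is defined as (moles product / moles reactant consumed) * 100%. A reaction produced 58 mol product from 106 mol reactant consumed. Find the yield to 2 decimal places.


Yield = (moles product / moles consumed) * 100%
Yield = (58 / 106) * 100
Yield = 0.5472 * 100
Yield = 54.72%


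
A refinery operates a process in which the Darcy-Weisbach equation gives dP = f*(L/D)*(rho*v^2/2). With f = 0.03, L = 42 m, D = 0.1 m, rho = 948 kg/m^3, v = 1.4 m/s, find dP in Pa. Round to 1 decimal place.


dP = f * (L/D) * (rho*v^2/2)
dP = 0.03 * (42/0.1) * (948*1.4^2/2)
L/D = 420.0
rho*v^2/2 = 948*1.96/2 = 929.04
dP = 0.03 * 420.0 * 929.04
dP = 11705.9 Pa


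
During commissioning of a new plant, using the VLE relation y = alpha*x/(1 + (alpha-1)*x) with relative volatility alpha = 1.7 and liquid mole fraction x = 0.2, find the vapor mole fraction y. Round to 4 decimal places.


y = alpha*x / (1 + (alpha-1)*x)
y = 1.7*0.2 / (1 + (1.7-1)*0.2)
y = 0.34 / (1 + 0.14)
y = 0.34 / 1.14
y = 0.2982


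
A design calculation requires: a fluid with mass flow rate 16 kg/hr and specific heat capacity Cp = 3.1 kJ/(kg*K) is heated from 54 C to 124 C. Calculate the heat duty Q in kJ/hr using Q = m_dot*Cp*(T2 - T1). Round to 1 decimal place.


Q = m_dot * Cp * (T2 - T1)
Q = 16 * 3.1 * (124 - 54)
Q = 16 * 3.1 * 70
Q = 3472.0 kJ/hr


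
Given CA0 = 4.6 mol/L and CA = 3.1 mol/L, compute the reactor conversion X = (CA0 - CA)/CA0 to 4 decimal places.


X = (CA0 - CA) / CA0
X = (4.6 - 3.1) / 4.6
X = 1.5 / 4.6
X = 0.3261


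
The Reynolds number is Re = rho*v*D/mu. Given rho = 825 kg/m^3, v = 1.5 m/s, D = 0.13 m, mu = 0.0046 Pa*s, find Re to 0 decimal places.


Re = rho * v * D / mu
Re = 825 * 1.5 * 0.13 / 0.0046
Re = 160.875 / 0.0046
Re = 34973


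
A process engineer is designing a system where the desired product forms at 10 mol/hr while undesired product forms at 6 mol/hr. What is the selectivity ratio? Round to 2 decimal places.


S = desired product rate / undesired product rate
S = 10 / 6
S = 1.67


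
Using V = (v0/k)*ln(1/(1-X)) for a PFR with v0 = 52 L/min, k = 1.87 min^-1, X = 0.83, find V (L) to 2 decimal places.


V = (v0/k) * ln(1/(1-X))
V = (52/1.87) * ln(1/(1-0.83))
V = 27.807487 * ln(5.882353)
V = 27.807487 * 1.771957
V = 49.27 L


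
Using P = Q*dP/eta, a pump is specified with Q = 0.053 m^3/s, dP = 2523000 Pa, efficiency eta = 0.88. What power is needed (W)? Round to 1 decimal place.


P = Q * dP / eta
P = 0.053 * 2523000 / 0.88
P = 133719.0 / 0.88
P = 151953.4 W


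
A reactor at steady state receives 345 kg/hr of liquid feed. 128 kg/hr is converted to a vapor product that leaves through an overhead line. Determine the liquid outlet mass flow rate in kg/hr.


Steady-state mass balance on the main outlet: F_out = F_in - F_removed
F_out = 345 - 128
F_out = 217 kg/hr


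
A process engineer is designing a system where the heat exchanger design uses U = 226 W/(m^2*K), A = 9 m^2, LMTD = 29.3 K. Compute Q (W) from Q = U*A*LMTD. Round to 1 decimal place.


Q = U * A * LMTD
Q = 226 * 9 * 29.3
Q = 59596.2 W


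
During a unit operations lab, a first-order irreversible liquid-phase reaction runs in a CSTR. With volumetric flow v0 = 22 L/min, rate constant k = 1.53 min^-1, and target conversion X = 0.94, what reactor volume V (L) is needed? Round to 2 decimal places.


V = v0 * X / (k * (1 - X))
V = 22 * 0.94 / (1.53 * (1 - 0.94))
V = 20.68 / (1.53 * 0.06)
V = 20.68 / 0.0918
V = 225.27 L


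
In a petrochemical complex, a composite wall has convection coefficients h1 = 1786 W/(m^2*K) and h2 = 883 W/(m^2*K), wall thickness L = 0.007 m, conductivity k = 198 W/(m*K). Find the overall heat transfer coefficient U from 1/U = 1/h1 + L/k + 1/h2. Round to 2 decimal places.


1/U = 1/h1 + L/k + 1/h2
1/U = 1/1786 + 0.007/198 + 1/883
1/U = 0.0005599104 + 3.53535e-05 + 0.0011325028
1/U = 0.0017277667
U = 578.78 W/(m^2*K)
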